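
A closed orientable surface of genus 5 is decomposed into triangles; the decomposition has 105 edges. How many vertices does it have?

27

χ = 2 − 2·5 = -8, and every face is a triangle so 3F = 2E.
F = 2E/3 = 70. Then V = -8 + E − F = -8 + 105 − 70 = 27.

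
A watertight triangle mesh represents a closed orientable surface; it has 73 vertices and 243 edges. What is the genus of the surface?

Every face is a triangle and each edge borders two faces, so 3F = 2·243, giving F = 162.
χ = V − E + F = 73 − 243 + 162 = -8.
For a closed orientable surface χ = 2 − 2g, so g = (2 − (-8))/2 = 5.

5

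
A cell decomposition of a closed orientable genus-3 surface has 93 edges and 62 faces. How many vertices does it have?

For a closed orientable surface of genus 3, χ = 2 − 2·3 = -4.
V = -4 + E − F = -4 + 93 − 62 = 27.

27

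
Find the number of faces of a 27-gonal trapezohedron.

The n-trapezohedron (dual of the n-antiprism) has V = 2·27 + 2 = 56, E = 4·27 = 108, F = 2·27 = 54.

54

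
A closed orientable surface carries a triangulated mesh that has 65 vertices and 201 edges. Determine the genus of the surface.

Every face is a triangle and each edge borders two faces, so 3F = 2·201, giving F = 134.
χ = V − E + F = 65 − 201 + 134 = -2.
For a closed orientable surface χ = 2 − 2g, so g = (2 − (-2))/2 = 2.

2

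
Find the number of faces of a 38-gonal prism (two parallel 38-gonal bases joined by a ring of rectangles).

A prism on an n-gon has two n-gon bases and n rectangular sides: V = 2·38 = 76, E = 3·38 = 114, F = 38 + 2 = 40.

40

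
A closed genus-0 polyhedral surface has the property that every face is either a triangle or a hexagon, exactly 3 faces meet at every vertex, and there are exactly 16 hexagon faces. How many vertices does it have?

36

Let x be the number of triangles; then F = 16 + x.
Edge–face incidences: 2E = 6·16 + 3·x = 96 + 3x.
Every vertex has degree 3, so 3V = 2E.
Euler: V − E + F = 2 ⇒ (2E)/3 − E + (16 + x) = 2.
Multiply by 6: 2·(2E) − 3·(2E) + 6·(16 + x) = 12, i.e. 96 + 6x − (96 + 3x) = 12.
Collecting terms: 3x = 12, so x = 4.
Then 2E = 96 + 3·4 = 108, so E = 54, V = 2E/3 = 36, F = 16 + 4 = 20.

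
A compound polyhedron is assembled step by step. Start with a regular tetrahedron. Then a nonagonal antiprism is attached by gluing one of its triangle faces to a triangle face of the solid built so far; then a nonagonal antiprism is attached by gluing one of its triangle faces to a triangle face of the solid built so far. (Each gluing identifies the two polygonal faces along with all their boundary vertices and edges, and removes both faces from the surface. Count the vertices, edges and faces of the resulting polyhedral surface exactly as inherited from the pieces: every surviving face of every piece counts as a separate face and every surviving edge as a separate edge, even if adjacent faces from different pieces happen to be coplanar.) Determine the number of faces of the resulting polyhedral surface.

40

A regular tetrahedron: V=4, E=6, F=4.
Attach a nonagonal antiprism (V=18, E=36, F=20) along a 3-gon: merge 3 vertices and 3 edges, delete both glued faces → V=19, E=39, F=22.
Attach a nonagonal antiprism (V=18, E=36, F=20) along a 3-gon: merge 3 vertices and 3 edges, delete both glued faces → V=34, E=72, F=40.
Check: V − E + F = 34 − 72 + 40 = 2.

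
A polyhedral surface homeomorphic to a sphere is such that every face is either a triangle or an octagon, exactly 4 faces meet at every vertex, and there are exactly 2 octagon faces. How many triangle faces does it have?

16

Let x be the number of triangles; then F = 2 + x.
Edge–face incidences: 2E = 8·2 + 3·x = 16 + 3x.
Every vertex has degree 4, so 4V = 2E.
Euler: V − E + F = 2 ⇒ (2E)/4 − E + (2 + x) = 2.
Multiply by 8: 2·(2E) − 4·(2E) + 8·(2 + x) = 16, i.e. 16 + 8x − 2·(16 + 3x) = 16.
Collecting terms: 2x − 16 = 16, so 2x = 32, so x = 16.
Then 2E = 16 + 3·16 = 64, so E = 32, V = 2E/4 = 16, F = 2 + 16 = 18.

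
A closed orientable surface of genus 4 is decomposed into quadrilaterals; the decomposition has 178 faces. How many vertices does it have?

χ = 2 − 2·4 = -6, and every face is a square so 4F = 2E.
E = 4·178/2 = 356. Then V = -6 + E − F = -6 + 356 − 178 = 172.

172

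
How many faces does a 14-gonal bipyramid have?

28

A bipyramid over an n-gon has 2n triangular faces and n + 2 vertices: V = 14 + 2 = 16, E = 3·14 = 42, F = 2·14 = 28.
Check: V − E + F = 16 − 42 + 28 = 2.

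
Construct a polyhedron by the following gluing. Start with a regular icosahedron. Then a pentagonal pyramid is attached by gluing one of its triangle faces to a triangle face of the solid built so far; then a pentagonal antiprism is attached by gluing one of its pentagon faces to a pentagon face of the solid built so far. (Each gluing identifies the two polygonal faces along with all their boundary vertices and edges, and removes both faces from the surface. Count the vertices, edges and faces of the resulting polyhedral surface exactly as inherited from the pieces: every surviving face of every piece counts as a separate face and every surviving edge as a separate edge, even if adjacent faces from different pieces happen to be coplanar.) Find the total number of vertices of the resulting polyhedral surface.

A regular icosahedron: V=12, E=30, F=20.
Attach a pentagonal pyramid (V=6, E=10, F=6) along a 3-gon: merge 3 vertices and 3 edges, delete both glued faces → V=15, E=37, F=24.
Attach a pentagonal antiprism (V=10, E=20, F=12) along a 5-gon: merge 5 vertices and 5 edges, delete both glued faces → V=20, E=52, F=34.
Check: V − E + F = 20 − 52 + 34 = 2.

20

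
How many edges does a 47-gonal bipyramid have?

141

A bipyramid over an n-gon has 2n triangular faces and n + 2 vertices: V = 47 + 2 = 49, E = 3·47 = 141, F = 2·47 = 94.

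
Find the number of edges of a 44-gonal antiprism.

176

An antiprism on an n-gon has two n-gon caps and 2n triangles: V = 2·44 = 88, E = 4·44 = 176, F = 2·44 + 2 = 90.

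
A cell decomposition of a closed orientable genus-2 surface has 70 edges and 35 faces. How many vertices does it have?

For a closed orientable surface of genus 2, χ = 2 − 2·2 = -2.
V = -2 + E − F = -2 + 70 − 35 = 33.

33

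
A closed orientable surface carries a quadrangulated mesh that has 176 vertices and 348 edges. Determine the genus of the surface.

Every face is a square and each edge borders two faces, so 4F = 2·348, giving F = 174.
χ = V − E + F = 176 − 348 + 174 = 2.
For a closed orientable surface χ = 2 − 2g, so g = (2 − (2))/2 = 0.

0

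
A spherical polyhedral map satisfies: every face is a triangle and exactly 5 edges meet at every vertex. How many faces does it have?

20

Each face has 3 edges and each edge borders two faces, so 2E = 3F.
Each vertex has degree 5, so 5V = 2E and hence V = 3F/5.
Euler: V − E + F = 2 ⇒ (3F/5) − (3F/2) + F = 2.
Multiply by 10: (6 − 15 + 10)F = 20, i.e. 1F = 20.
So F = 20, E = 3·20/2 = 30, V = 3·20/5 = 12.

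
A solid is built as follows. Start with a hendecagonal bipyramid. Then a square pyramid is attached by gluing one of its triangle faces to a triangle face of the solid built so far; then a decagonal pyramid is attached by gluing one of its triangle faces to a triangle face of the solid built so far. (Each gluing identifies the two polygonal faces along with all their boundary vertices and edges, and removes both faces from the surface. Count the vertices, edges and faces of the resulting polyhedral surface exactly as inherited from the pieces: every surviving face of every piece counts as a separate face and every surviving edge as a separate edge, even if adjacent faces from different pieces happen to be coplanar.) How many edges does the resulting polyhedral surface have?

A hendecagonal bipyramid: V=13, E=33, F=22.
Attach a square pyramid (V=5, E=8, F=5) along a 3-gon: merge 3 vertices and 3 edges, delete both glued faces → V=15, E=38, F=25.
Attach a decagonal pyramid (V=11, E=20, F=11) along a 3-gon: merge 3 vertices and 3 edges, delete both glued faces → V=23, E=55, F=34.
Check: V − E + F = 23 − 55 + 34 = 2.

55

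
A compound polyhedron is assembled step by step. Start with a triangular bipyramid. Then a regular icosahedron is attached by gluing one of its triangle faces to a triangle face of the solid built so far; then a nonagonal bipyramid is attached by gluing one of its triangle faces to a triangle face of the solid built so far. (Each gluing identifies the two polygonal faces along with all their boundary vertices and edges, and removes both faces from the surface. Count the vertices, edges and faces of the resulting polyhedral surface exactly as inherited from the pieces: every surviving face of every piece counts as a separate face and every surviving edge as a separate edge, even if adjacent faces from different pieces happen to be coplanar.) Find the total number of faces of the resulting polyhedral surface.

A triangular bipyramid: V=5, E=9, F=6.
Attach a regular icosahedron (V=12, E=30, F=20) along a 3-gon: merge 3 vertices and 3 edges, delete both glued faces → V=14, E=36, F=24.
Attach a nonagonal bipyramid (V=11, E=27, F=18) along a 3-gon: merge 3 vertices and 3 edges, delete both glued faces → V=22, E=60, F=40.
Check: V − E + F = 22 − 60 + 40 = 2.

40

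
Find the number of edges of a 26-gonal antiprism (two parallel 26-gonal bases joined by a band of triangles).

An antiprism on an n-gon has two n-gon caps and 2n triangles: V = 2·26 = 52, E = 4·26 = 104, F = 2·26 + 2 = 54.

104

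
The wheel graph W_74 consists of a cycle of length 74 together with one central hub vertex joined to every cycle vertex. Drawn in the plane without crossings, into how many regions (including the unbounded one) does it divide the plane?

W_74 has V = 74 + 1 = 75 vertices and E = 2·74 = 148 edges.
By Euler's formula F = 2 − V + E = 2 − 75 + 148 = 75.

75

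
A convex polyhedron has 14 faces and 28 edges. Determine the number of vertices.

Here V − E + F = 2.
V = 2 + E − F = 2 + 28 − 14 = 16.

16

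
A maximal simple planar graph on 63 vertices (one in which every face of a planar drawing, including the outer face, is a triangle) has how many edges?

183

In a plane triangulation 3F = 2E and V − E + F = 2, so E = 3V − 6 = 3·63 − 6 = 183.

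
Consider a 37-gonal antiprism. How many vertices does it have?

An antiprism on an n-gon has two n-gon caps and 2n triangles: V = 2·37 = 74, E = 4·37 = 148, F = 2·37 + 2 = 76.

74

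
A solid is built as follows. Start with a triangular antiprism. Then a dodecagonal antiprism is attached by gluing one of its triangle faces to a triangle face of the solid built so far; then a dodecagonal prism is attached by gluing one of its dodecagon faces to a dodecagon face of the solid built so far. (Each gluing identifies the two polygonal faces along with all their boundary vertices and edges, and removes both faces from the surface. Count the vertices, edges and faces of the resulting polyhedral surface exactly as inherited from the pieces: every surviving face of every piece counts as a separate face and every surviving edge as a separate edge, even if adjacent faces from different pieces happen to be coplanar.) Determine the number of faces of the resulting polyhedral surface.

A triangular antiprism: V=6, E=12, F=8.
Attach a dodecagonal antiprism (V=24, E=48, F=26) along a 3-gon: merge 3 vertices and 3 edges, delete both glued faces → V=27, E=57, F=32.
Attach a dodecagonal prism (V=24, E=36, F=14) along a 12-gon: merge 12 vertices and 12 edges, delete both glued faces → V=39, E=81, F=44.
Check: V − E + F = 39 − 81 + 44 = 2.

44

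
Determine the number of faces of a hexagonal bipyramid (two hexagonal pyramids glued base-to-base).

A bipyramid over an n-gon has 2n triangular faces and n + 2 vertices: V = 6 + 2 = 8, E = 3·6 = 18, F = 2·6 = 12.

12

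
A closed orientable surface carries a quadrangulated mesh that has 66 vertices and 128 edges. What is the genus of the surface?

0

Every face is a square and each edge borders two faces, so 4F = 2·128, giving F = 64.
χ = V − E + F = 66 − 128 + 64 = 2.
For a closed orientable surface χ = 2 − 2g, so g = (2 − (2))/2 = 0.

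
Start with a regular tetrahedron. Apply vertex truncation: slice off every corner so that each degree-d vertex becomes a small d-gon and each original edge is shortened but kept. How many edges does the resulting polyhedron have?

The base solid has V = 4, E = 6, F = 4.
Truncation replaces each original edge-end by a new vertex, so V′ = 2E = 12.
Each original edge survives, and each old vertex of degree d contributes d new edges; summing degrees gives Σd = 2E, so E′ = E + 2E = 3E = 18.
Each original face survives and each original vertex becomes one new face: F′ = F + V = 8.

18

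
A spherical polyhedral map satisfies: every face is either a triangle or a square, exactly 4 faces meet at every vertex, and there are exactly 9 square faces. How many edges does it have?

30

Let x be the number of triangles; then F = 9 + x.
Edge–face incidences: 2E = 4·9 + 3·x = 36 + 3x.
Every vertex has degree 4, so 4V = 2E.
Euler: V − E + F = 2 ⇒ (2E)/4 − E + (9 + x) = 2.
Multiply by 8: 2·(2E) − 4·(2E) + 8·(9 + x) = 16, i.e. 72 + 8x − 2·(36 + 3x) = 16.
Collecting terms: 2x = 16, so x = 8.
Then 2E = 36 + 3·8 = 60, so E = 30, V = 2E/4 = 15, F = 9 + 8 = 17.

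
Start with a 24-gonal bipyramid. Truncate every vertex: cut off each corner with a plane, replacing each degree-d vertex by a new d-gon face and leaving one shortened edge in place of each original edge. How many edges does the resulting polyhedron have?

The base solid has V = 26, E = 72, F = 48.
Truncation replaces each original edge-end by a new vertex, so V′ = 2E = 144.
Each original edge survives, and each old vertex of degree d contributes d new edges; summing degrees gives Σd = 2E, so E′ = E + 2E = 3E = 216.
Each original face survives and each original vertex becomes one new face: F′ = F + V = 74.

216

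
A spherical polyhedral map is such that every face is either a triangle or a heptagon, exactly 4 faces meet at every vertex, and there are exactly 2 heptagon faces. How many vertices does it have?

14

Let x be the number of triangles; then F = 2 + x.
Edge–face incidences: 2E = 7·2 + 3·x = 14 + 3x.
Every vertex has degree 4, so 4V = 2E.
Euler: V − E + F = 2 ⇒ (2E)/4 − E + (2 + x) = 2.
Multiply by 8: 2·(2E) − 4·(2E) + 8·(2 + x) = 16, i.e. 16 + 8x − 2·(14 + 3x) = 16.
Collecting terms: 2x − 12 = 16, so 2x = 28, so x = 14.
Then 2E = 14 + 3·14 = 56, so E = 28, V = 2E/4 = 14, F = 2 + 14 = 16.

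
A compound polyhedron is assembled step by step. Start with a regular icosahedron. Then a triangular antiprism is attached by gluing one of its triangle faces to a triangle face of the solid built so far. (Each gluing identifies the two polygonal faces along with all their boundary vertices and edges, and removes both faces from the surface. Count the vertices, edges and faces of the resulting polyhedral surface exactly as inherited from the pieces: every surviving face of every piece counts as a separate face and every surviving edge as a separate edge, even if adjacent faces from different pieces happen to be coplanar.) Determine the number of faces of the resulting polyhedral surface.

26

A regular icosahedron: V=12, E=30, F=20.
Attach a triangular antiprism (V=6, E=12, F=8) along a 3-gon: merge 3 vertices and 3 edges, delete both glued faces → V=15, E=39, F=26.
Check: V − E + F = 15 − 39 + 26 = 2.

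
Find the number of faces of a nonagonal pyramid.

10

A pyramid on an n-gon base has one n-gon and n triangles: V = 9 + 1 = 10, E = 2·9 = 18, F = 9 + 1 = 10.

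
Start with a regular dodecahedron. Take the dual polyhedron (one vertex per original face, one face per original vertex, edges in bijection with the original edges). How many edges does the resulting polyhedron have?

The base solid has V = 20, E = 30, F = 12.
The dual swaps V and F and preserves E: V′ = F = 12, E′ = E = 30, F′ = V = 20.

30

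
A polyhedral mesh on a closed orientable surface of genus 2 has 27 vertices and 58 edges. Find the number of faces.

For a closed orientable surface of genus 2, χ = 2 − 2·2 = -2.
F = -2 − V + E = -2 − 27 + 58 = 29.

29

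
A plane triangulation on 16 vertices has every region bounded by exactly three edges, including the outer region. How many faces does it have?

28

In a plane triangulation 3F = 2E and V − E + F = 2, so F = 2V − 4 = 2·16 − 4 = 28.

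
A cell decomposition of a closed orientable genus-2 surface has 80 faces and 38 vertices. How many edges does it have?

120

For a closed orientable surface of genus 2, χ = 2 − 2·2 = -2.
E = V + F − (-2) = 38 + 80 − (-2) = 120.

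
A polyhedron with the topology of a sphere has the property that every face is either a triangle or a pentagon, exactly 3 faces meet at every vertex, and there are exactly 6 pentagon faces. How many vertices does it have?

Let x be the number of triangles; then F = 6 + x.
Edge–face incidences: 2E = 5·6 + 3·x = 30 + 3x.
Every vertex has degree 3, so 3V = 2E.
Euler: V − E + F = 2 ⇒ (2E)/3 − E + (6 + x) = 2.
Multiply by 6: 2·(2E) − 3·(2E) + 6·(6 + x) = 12, i.e. 36 + 6x − (30 + 3x) = 12.
Collecting terms: 3x + 6 = 12, so 3x = 6, so x = 2.
Then 2E = 30 + 3·2 = 36, so E = 18, V = 2E/3 = 12, F = 6 + 2 = 8.

12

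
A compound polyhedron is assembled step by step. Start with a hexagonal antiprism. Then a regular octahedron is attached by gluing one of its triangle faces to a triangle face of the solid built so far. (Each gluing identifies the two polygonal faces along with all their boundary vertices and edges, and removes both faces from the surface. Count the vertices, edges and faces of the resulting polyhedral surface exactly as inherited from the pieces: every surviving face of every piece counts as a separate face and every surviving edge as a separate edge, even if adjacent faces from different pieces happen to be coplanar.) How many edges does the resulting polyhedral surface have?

33

A hexagonal antiprism: V=12, E=24, F=14.
Attach a regular octahedron (V=6, E=12, F=8) along a 3-gon: merge 3 vertices and 3 edges, delete both glued faces → V=15, E=33, F=20.
Check: V − E + F = 15 − 33 + 20 = 2.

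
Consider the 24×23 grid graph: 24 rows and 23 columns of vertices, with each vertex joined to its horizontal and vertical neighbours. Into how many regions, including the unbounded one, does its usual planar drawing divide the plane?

The grid has V = 24·23 = 552 vertices and E = 24·22 + 23·23 = 1057 edges.
F = 2 − V + E = 2 − 552 + 1057 = 507.

507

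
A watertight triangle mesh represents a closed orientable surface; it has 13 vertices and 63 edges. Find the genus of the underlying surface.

5

Every face is a triangle and each edge borders two faces, so 3F = 2·63, giving F = 42.
χ = V − E + F = 13 − 63 + 42 = -8.
For a closed orientable surface χ = 2 − 2g, so g = (2 − (-8))/2 = 5.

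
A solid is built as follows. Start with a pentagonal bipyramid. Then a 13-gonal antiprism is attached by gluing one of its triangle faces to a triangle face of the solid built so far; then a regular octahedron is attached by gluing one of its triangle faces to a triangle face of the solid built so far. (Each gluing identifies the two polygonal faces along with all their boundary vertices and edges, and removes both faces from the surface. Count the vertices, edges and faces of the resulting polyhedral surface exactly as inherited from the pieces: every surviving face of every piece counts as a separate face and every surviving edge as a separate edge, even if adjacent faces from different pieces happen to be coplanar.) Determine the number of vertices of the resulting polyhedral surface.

33

A pentagonal bipyramid: V=7, E=15, F=10.
Attach a 13-gonal antiprism (V=26, E=52, F=28) along a 3-gon: merge 3 vertices and 3 edges, delete both glued faces → V=30, E=64, F=36.
Attach a regular octahedron (V=6, E=12, F=8) along a 3-gon: merge 3 vertices and 3 edges, delete both glued faces → V=33, E=73, F=42.
Check: V − E + F = 33 − 73 + 42 = 2.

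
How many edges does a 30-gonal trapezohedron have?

The n-trapezohedron (dual of the n-antiprism) has V = 2·30 + 2 = 62, E = 4·30 = 120, F = 2·30 = 60.

120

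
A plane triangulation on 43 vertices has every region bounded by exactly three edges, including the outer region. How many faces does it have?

82

In a plane triangulation 3F = 2E and V − E + F = 2, so F = 2V − 4 = 2·43 − 4 = 82.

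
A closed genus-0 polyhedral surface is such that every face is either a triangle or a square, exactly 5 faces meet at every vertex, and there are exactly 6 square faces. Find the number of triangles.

Let x be the number of triangles; then F = 6 + x.
Edge–face incidences: 2E = 4·6 + 3·x = 24 + 3x.
Every vertex has degree 5, so 5V = 2E.
Euler: V − E + F = 2 ⇒ (2E)/5 − E + (6 + x) = 2.
Multiply by 10: 2·(2E) − 5·(2E) + 10·(6 + x) = 20, i.e. 60 + 10x − 3·(24 + 3x) = 20.
Collecting terms: x − 12 = 20, so x = 32.
Then 2E = 24 + 3·32 = 120, so E = 60, V = 2E/5 = 24, F = 6 + 32 = 38.

32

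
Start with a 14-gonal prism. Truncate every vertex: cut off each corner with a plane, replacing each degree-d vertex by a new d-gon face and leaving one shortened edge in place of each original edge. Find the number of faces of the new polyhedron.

44

The base solid has V = 28, E = 42, F = 16.
Truncation replaces each original edge-end by a new vertex, so V′ = 2E = 84.
Each original edge survives, and each old vertex of degree d contributes d new edges; summing degrees gives Σd = 2E, so E′ = E + 2E = 3E = 126.
Each original face survives and each original vertex becomes one new face: F′ = F + V = 44.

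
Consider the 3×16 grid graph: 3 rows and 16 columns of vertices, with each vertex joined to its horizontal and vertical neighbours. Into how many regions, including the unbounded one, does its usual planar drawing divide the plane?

The grid has V = 3·16 = 48 vertices and E = 3·15 + 16·2 = 77 edges.
F = 2 − V + E = 2 − 48 + 77 = 31.

31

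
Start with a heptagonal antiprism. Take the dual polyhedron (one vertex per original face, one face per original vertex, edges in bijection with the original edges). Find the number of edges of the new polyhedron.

The base solid has V = 14, E = 28, F = 16.
The dual swaps V and F and preserves E: V′ = F = 16, E′ = E = 28, F′ = V = 14.

28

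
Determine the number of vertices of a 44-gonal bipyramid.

46

A bipyramid over an n-gon has 2n triangular faces and n + 2 vertices: V = 44 + 2 = 46, E = 3·44 = 132, F = 2·44 = 88.
Check: V − E + F = 46 − 132 + 88 = 2.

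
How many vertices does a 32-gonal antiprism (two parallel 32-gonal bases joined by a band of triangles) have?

64

An antiprism on an n-gon has two n-gon caps and 2n triangles: V = 2·32 = 64, E = 4·32 = 128, F = 2·32 + 2 = 66.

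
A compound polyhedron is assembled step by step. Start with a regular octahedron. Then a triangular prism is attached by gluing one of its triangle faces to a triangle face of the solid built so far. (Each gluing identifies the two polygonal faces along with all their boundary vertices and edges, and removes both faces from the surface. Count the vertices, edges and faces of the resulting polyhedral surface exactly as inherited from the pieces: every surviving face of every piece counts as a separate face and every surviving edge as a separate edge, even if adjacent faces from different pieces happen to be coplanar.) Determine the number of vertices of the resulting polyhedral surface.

9

A regular octahedron: V=6, E=12, F=8.
Attach a triangular prism (V=6, E=9, F=5) along a 3-gon: merge 3 vertices and 3 edges, delete both glued faces → V=9, E=18, F=11.
Check: V − E + F = 9 − 18 + 11 = 2.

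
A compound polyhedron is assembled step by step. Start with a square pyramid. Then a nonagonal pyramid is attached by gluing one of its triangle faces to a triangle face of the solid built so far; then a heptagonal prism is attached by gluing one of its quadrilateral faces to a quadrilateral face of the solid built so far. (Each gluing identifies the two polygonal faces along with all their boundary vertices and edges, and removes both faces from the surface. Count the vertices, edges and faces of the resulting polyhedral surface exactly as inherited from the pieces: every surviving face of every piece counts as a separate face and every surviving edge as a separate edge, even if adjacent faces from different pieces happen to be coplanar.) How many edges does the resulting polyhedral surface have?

A square pyramid: V=5, E=8, F=5.
Attach a nonagonal pyramid (V=10, E=18, F=10) along a 3-gon: merge 3 vertices and 3 edges, delete both glued faces → V=12, E=23, F=13.
Attach a heptagonal prism (V=14, E=21, F=9) along a 4-gon: merge 4 vertices and 4 edges, delete both glued faces → V=22, E=40, F=20.
Check: V − E + F = 22 − 40 + 20 = 2.

40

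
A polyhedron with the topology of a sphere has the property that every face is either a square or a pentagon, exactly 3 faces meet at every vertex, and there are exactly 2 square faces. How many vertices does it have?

Let x be the number of pentagons; then F = 2 + x.
Edge–face incidences: 2E = 4·2 + 5·x = 8 + 5x.
Every vertex has degree 3, so 3V = 2E.
Euler: V − E + F = 2 ⇒ (2E)/3 − E + (2 + x) = 2.
Multiply by 6: 2·(2E) − 3·(2E) + 6·(2 + x) = 12, i.e. 12 + 6x − (8 + 5x) = 12.
Collecting terms: x + 4 = 12, so x = 8.
Then 2E = 8 + 5·8 = 48, so E = 24, V = 2E/3 = 16, F = 2 + 8 = 10.

16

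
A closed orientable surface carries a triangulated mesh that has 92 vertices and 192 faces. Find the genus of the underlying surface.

Every face is a triangle, so 2E = 3·192 = 576, giving E = 288.
χ = V − E + F = 92 − 288 + 192 = -4.
For a closed orientable surface χ = 2 − 2g, so g = (2 − (-4))/2 = 3.

3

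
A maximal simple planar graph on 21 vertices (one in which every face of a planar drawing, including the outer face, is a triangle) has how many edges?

In a plane triangulation 3F = 2E and V − E + F = 2, so E = 3V − 6 = 3·21 − 6 = 57.

57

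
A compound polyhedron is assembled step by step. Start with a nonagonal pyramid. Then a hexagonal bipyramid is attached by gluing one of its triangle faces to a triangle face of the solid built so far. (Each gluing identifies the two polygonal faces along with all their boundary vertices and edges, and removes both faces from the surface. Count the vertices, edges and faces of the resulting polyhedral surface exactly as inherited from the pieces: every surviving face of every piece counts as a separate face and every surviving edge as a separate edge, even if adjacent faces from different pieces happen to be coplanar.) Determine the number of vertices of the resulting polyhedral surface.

A nonagonal pyramid: V=10, E=18, F=10.
Attach a hexagonal bipyramid (V=8, E=18, F=12) along a 3-gon: merge 3 vertices and 3 edges, delete both glued faces → V=15, E=33, F=20.
Check: V − E + F = 15 − 33 + 20 = 2.

15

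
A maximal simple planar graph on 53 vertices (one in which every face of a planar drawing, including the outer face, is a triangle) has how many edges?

153

In a plane triangulation 3F = 2E and V − E + F = 2, so E = 3V − 6 = 3·53 − 6 = 153.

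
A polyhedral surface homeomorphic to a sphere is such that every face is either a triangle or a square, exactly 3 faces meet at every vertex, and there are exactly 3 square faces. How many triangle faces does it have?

Let x be the number of triangles; then F = 3 + x.
Edge–face incidences: 2E = 4·3 + 3·x = 12 + 3x.
Every vertex has degree 3, so 3V = 2E.
Euler: V − E + F = 2 ⇒ (2E)/3 − E + (3 + x) = 2.
Multiply by 6: 2·(2E) − 3·(2E) + 6·(3 + x) = 12, i.e. 18 + 6x − (12 + 3x) = 12.
Collecting terms: 3x + 6 = 12, so 3x = 6, so x = 2.
Then 2E = 12 + 3·2 = 18, so E = 9, V = 2E/3 = 6, F = 3 + 2 = 5.

2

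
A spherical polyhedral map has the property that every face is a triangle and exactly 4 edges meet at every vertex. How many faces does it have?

8

Each face has 3 edges and each edge borders two faces, so 2E = 3F.
Each vertex has degree 4, so 4V = 2E and hence V = 3F/4.
Euler: V − E + F = 2 ⇒ (3F/4) − (3F/2) + F = 2.
Multiply by 8: (6 − 12 + 8)F = 16, i.e. 2F = 16.
So F = 8, E = 3·8/2 = 12, V = 3·8/4 = 6.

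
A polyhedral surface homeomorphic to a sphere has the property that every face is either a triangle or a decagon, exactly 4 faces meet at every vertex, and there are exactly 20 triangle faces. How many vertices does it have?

20

Let x be the number of decagons; then F = 20 + x.
Edge–face incidences: 2E = 3·20 + 10·x = 60 + 10x.
Every vertex has degree 4, so 4V = 2E.
Euler: V − E + F = 2 ⇒ (2E)/4 − E + (20 + x) = 2.
Multiply by 8: 2·(2E) − 4·(2E) + 8·(20 + x) = 16, i.e. 160 + 8x − 2·(60 + 10x) = 16.
Collecting terms: −12x + 40 = 16, so −12x = −24, so x = 2.
Then 2E = 60 + 10·2 = 80, so E = 40, V = 2E/4 = 20, F = 20 + 2 = 22.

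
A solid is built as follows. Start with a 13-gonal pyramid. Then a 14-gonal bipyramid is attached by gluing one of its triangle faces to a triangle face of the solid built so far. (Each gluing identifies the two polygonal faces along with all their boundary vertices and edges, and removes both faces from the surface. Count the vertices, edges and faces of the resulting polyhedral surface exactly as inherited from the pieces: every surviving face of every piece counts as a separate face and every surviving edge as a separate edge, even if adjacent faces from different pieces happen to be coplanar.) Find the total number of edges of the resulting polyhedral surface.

A 13-gonal pyramid: V=14, E=26, F=14.
Attach a 14-gonal bipyramid (V=16, E=42, F=28) along a 3-gon: merge 3 vertices and 3 edges, delete both glued faces → V=27, E=65, F=40.
Check: V − E + F = 27 − 65 + 40 = 2.

65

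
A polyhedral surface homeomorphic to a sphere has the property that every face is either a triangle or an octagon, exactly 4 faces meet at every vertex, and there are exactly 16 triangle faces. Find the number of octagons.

Let x be the number of octagons; then F = 16 + x.
Edge–face incidences: 2E = 3·16 + 8·x = 48 + 8x.
Every vertex has degree 4, so 4V = 2E.
Euler: V − E + F = 2 ⇒ (2E)/4 − E + (16 + x) = 2.
Multiply by 8: 2·(2E) − 4·(2E) + 8·(16 + x) = 16, i.e. 128 + 8x − 2·(48 + 8x) = 16.
Collecting terms: −8x + 32 = 16, so −8x = −16, so x = 2.
Then 2E = 48 + 8·2 = 64, so E = 32, V = 2E/4 = 16, F = 16 + 2 = 18.

2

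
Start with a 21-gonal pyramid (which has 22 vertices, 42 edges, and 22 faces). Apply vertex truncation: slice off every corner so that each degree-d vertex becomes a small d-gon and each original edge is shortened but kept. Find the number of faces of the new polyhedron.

Truncation replaces each original edge-end by a new vertex, so V′ = 2E = 84.
Each original edge survives, and each old vertex of degree d contributes d new edges; summing degrees gives Σd = 2E, so E′ = E + 2E = 3E = 126.
Each original face survives and each original vertex becomes one new face: F′ = F + V = 44.

44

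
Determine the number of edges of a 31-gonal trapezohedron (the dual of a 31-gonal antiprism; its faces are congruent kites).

124

The n-trapezohedron (dual of the n-antiprism) has V = 2·31 + 2 = 64, E = 4·31 = 124, F = 2·31 = 62.
Check: V − E + F = 64 − 124 + 62 = 2.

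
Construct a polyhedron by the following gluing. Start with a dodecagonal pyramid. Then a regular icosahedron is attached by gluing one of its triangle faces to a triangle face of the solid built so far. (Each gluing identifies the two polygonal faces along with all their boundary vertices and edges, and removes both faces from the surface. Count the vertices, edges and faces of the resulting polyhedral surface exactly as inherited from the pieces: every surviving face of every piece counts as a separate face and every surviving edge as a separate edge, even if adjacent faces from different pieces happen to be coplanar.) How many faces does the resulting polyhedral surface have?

31

A dodecagonal pyramid: V=13, E=24, F=13.
Attach a regular icosahedron (V=12, E=30, F=20) along a 3-gon: merge 3 vertices and 3 edges, delete both glued faces → V=22, E=51, F=31.
Check: V − E + F = 22 − 51 + 31 = 2.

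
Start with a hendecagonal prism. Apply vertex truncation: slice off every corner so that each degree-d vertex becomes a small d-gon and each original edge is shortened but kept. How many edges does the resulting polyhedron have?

The base solid has V = 22, E = 33, F = 13.
Truncation replaces each original edge-end by a new vertex, so V′ = 2E = 66.
Each original edge survives, and each old vertex of degree d contributes d new edges; summing degrees gives Σd = 2E, so E′ = E + 2E = 3E = 99.
Each original face survives and each original vertex becomes one new face: F′ = F + V = 35.

99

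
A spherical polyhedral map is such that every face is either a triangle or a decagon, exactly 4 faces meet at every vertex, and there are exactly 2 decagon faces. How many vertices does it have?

20

Let x be the number of triangles; then F = 2 + x.
Edge–face incidences: 2E = 10·2 + 3·x = 20 + 3x.
Every vertex has degree 4, so 4V = 2E.
Euler: V − E + F = 2 ⇒ (2E)/4 − E + (2 + x) = 2.
Multiply by 8: 2·(2E) − 4·(2E) + 8·(2 + x) = 16, i.e. 16 + 8x − 2·(20 + 3x) = 16.
Collecting terms: 2x − 24 = 16, so 2x = 40, so x = 20.
Then 2E = 20 + 3·20 = 80, so E = 40, V = 2E/4 = 20, F = 2 + 20 = 22.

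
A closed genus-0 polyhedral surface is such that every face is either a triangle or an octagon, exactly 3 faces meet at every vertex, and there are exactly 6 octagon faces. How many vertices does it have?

24

Let x be the number of triangles; then F = 6 + x.
Edge–face incidences: 2E = 8·6 + 3·x = 48 + 3x.
Every vertex has degree 3, so 3V = 2E.
Euler: V − E + F = 2 ⇒ (2E)/3 − E + (6 + x) = 2.
Multiply by 6: 2·(2E) − 3·(2E) + 6·(6 + x) = 12, i.e. 36 + 6x − (48 + 3x) = 12.
Collecting terms: 3x − 12 = 12, so 3x = 24, so x = 8.
Then 2E = 48 + 3·8 = 72, so E = 36, V = 2E/3 = 24, F = 6 + 8 = 14.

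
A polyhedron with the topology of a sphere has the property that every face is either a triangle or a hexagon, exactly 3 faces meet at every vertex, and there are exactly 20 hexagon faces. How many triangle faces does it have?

Let x be the number of triangles; then F = 20 + x.
Edge–face incidences: 2E = 6·20 + 3·x = 120 + 3x.
Every vertex has degree 3, so 3V = 2E.
Euler: V − E + F = 2 ⇒ (2E)/3 − E + (20 + x) = 2.
Multiply by 6: 2·(2E) − 3·(2E) + 6·(20 + x) = 12, i.e. 120 + 6x − (120 + 3x) = 12.
Collecting terms: 3x = 12, so x = 4.
Then 2E = 120 + 3·4 = 132, so E = 66, V = 2E/3 = 44, F = 20 + 4 = 24.

4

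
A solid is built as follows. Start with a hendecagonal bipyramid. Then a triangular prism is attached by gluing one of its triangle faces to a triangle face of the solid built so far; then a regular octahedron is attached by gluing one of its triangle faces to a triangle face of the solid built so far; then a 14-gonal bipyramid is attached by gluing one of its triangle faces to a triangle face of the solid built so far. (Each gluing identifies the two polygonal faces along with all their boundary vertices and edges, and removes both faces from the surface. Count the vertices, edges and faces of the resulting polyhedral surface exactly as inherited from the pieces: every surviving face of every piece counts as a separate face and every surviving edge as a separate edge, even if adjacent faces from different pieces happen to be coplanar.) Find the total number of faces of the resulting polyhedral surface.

A hendecagonal bipyramid: V=13, E=33, F=22.
Attach a triangular prism (V=6, E=9, F=5) along a 3-gon: merge 3 vertices and 3 edges, delete both glued faces → V=16, E=39, F=25.
Attach a regular octahedron (V=6, E=12, F=8) along a 3-gon: merge 3 vertices and 3 edges, delete both glued faces → V=19, E=48, F=31.
Attach a 14-gonal bipyramid (V=16, E=42, F=28) along a 3-gon: merge 3 vertices and 3 edges, delete both glued faces → V=32, E=87, F=57.
Check: V − E + F = 32 − 87 + 57 = 2.

57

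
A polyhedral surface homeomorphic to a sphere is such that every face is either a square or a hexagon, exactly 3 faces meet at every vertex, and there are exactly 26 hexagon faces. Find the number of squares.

Let x be the number of squares; then F = 26 + x.
Edge–face incidences: 2E = 6·26 + 4·x = 156 + 4x.
Every vertex has degree 3, so 3V = 2E.
Euler: V − E + F = 2 ⇒ (2E)/3 − E + (26 + x) = 2.
Multiply by 6: 2·(2E) − 3·(2E) + 6·(26 + x) = 12, i.e. 156 + 6x − (156 + 4x) = 12.
Collecting terms: 2x = 12, so x = 6.
Then 2E = 156 + 4·6 = 180, so E = 90, V = 2E/3 = 60, F = 26 + 6 = 32.

6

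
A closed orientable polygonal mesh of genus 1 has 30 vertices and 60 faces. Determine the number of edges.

90

For a closed orientable surface of genus 1, χ = 2 − 2·1 = 0.
E = V + F − (0) = 30 + 60 − (0) = 90.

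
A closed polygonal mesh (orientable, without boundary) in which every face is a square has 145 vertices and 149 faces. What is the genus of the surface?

3

Every face is a square, so 2E = 4·149 = 596, giving E = 298.
χ = V − E + F = 145 − 298 + 149 = -4.
For a closed orientable surface χ = 2 − 2g, so g = (2 − (-4))/2 = 3.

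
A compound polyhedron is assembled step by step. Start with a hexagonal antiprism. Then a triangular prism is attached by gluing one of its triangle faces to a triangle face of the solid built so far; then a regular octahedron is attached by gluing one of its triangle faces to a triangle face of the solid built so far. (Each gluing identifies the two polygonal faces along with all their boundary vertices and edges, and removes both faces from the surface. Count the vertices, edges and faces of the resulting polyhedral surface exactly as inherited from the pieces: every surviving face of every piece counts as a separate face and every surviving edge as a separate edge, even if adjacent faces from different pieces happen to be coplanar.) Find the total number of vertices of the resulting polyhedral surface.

A hexagonal antiprism: V=12, E=24, F=14.
Attach a triangular prism (V=6, E=9, F=5) along a 3-gon: merge 3 vertices and 3 edges, delete both glued faces → V=15, E=30, F=17.
Attach a regular octahedron (V=6, E=12, F=8) along a 3-gon: merge 3 vertices and 3 edges, delete both glued faces → V=18, E=39, F=23.
Check: V − E + F = 18 − 39 + 23 = 2.

18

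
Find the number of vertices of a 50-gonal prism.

100

A prism on an n-gon has two n-gon bases and n rectangular sides: V = 2·50 = 100, E = 3·50 = 150, F = 50 + 2 = 52.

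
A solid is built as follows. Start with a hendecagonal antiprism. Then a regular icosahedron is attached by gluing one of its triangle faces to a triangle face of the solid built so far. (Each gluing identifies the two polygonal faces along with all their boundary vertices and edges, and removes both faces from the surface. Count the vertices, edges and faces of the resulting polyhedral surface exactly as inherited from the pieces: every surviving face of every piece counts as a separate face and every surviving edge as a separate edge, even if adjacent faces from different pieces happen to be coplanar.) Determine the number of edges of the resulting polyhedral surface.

71

A hendecagonal antiprism: V=22, E=44, F=24.
Attach a regular icosahedron (V=12, E=30, F=20) along a 3-gon: merge 3 vertices and 3 edges, delete both glued faces → V=31, E=71, F=42.
Check: V − E + F = 31 − 71 + 42 = 2.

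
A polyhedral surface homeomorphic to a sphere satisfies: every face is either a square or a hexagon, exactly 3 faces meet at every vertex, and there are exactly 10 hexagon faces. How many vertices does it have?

Let x be the number of squares; then F = 10 + x.
Edge–face incidences: 2E = 6·10 + 4·x = 60 + 4x.
Every vertex has degree 3, so 3V = 2E.
Euler: V − E + F = 2 ⇒ (2E)/3 − E + (10 + x) = 2.
Multiply by 6: 2·(2E) − 3·(2E) + 6·(10 + x) = 12, i.e. 60 + 6x − (60 + 4x) = 12.
Collecting terms: 2x = 12, so x = 6.
Then 2E = 60 + 4·6 = 84, so E = 42, V = 2E/3 = 28, F = 10 + 6 = 16.

28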